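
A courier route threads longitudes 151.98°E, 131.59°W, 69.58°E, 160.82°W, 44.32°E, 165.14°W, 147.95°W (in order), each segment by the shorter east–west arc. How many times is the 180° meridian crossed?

5

Leg 1: +151.98° → -131.59°, shortest Δλ = 76.43° (east) — crosses 180°.
Leg 2: -131.59° → +69.58°, shortest Δλ = -158.83° (west) — crosses 180°.
Leg 3: +69.58° → -160.82°, shortest Δλ = 129.6° (east) — crosses 180°.
Leg 4: -160.82° → +44.32°, shortest Δλ = -154.86° (west) — crosses 180°.
Leg 5: +44.32° → -165.14°, shortest Δλ = 150.54° (east) — crosses 180°.
Leg 6: -165.14° → -147.95°, shortest Δλ = 17.19° (east) — does not cross 180°.
Total crossings: 5.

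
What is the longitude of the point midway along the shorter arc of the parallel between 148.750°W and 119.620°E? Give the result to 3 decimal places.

165.435°E

Signed shortest Δλ from -148.750° to +119.620° is -91.630°.
Midpoint longitude = -148.750° + (-91.630°)/2 = -148.750° − 45.815° = -194.565°.
Normalise into (−180°, 180°]: +165.435°.
(The naïve average (-148.750 + +119.620)/2 = -14.565° is on the wrong side of the globe.)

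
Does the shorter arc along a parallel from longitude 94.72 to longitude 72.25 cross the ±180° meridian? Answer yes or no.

No

Signed shortest Δλ = ((72.25 − 94.72 + 180) mod 360) − 180 = -22.47°.
Going west by 22.47° from +94.72° reaches +72.25° without touching 180°.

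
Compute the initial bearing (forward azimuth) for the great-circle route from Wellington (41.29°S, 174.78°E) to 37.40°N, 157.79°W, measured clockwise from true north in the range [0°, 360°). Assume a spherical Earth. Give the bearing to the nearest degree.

22°

Δλ = -157.79 − 174.78 = -332.57°; wrapped into (−180°, 180°]: 27.43°.
θ = atan2( sin Δλ · cos φ₂ , cos φ₁ · sin φ₂ − sin φ₁ · cos φ₂ · cos Δλ )
  = atan2(0.36596, 0.92165) = 21.657° → normalised to [0°, 360°): 21.657°.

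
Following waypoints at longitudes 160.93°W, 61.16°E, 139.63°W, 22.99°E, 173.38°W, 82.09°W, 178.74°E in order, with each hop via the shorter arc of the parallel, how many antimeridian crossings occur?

Leg 1: -160.93° → +61.16°, shortest Δλ = -137.91° (west) — crosses 180°.
Leg 2: +61.16° → -139.63°, shortest Δλ = 159.21° (east) — crosses 180°.
Leg 3: -139.63° → +22.99°, shortest Δλ = 162.62° (east) — does not cross 180°.
Leg 4: +22.99° → -173.38°, shortest Δλ = 163.63° (east) — crosses 180°.
Leg 5: -173.38° → -82.09°, shortest Δλ = 91.29° (east) — does not cross 180°.
Leg 6: -82.09° → +178.74°, shortest Δλ = -99.17° (west) — crosses 180°.
Total crossings: 4.

4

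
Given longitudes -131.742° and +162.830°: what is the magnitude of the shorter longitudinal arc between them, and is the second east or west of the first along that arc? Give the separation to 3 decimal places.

Raw difference: 162.830 − -131.742 = 294.572°.
Normalise into (−180°, 180°]: 294.572° − 360° = -65.428°.
Negative ⇒ the second point lies to the west; separation 65.428°.

65.428° west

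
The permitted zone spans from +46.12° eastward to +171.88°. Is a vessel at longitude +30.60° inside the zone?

Band width going east from +46.12° to +171.88°: ((171.88 − 46.12) mod 360) = 125.76°.
Offset of +30.60° east of the west edge: ((30.60 − 46.12) mod 360) = 344.48°.
344.48° > 125.76° ⇒ outside.

No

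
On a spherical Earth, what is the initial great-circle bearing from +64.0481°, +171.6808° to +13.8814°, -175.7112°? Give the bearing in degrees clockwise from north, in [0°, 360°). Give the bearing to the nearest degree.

Δλ = -175.7112 − 171.6808 = -347.3920°; wrapped into (−180°, 180°]: 12.6080°.
θ = atan2( sin Δλ · cos φ₂ , cos φ₁ · sin φ₂ − sin φ₁ · cos φ₂ · cos Δλ )
  = atan2(0.21190, -0.74686) = 164.160° → normalised to [0°, 360°): 164.160°.

164°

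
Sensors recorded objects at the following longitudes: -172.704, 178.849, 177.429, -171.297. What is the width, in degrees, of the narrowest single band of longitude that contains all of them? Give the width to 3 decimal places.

11.274°

Sort the longitudes: -172.704°, -171.297°, +177.429°, +178.849°.
Eastward gaps between consecutive values (wrapping around): 1.407°, 348.726°, 1.420°, 8.447°.
Largest gap = 348.726° ⇒ minimal covering band is its complement: 360° − 348.726° = 11.274°.
Band runs from +177.429° eastward to -171.297°, crossing the antimeridian.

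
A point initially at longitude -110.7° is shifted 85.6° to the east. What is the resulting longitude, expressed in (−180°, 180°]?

Start at -110.7°; shift +85.6° → -25.1°.
-25.1° already lies in (−180°, 180°].

-25.1°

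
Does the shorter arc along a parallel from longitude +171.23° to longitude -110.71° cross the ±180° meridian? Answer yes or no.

Yes

Naïve |-110.71 − 171.23| = 281.94° > 180°, so the shorter arc goes the other way round — across 180°.
Signed shortest Δλ = ((-110.71 − 171.23 + 180) mod 360) − 180 = 78.06°.
Going east by 78.06° from +171.23° passes through 180° before reaching -110.71°.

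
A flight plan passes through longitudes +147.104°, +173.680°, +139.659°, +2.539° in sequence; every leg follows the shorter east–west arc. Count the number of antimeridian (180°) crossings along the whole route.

Leg 1: +147.104° → +173.680°, shortest Δλ = 26.576° (east) — does not cross 180°.
Leg 2: +173.680° → +139.659°, shortest Δλ = -34.021° (west) — does not cross 180°.
Leg 3: +139.659° → +2.539°, shortest Δλ = -137.12° (west) — does not cross 180°.
Total crossings: 0.

0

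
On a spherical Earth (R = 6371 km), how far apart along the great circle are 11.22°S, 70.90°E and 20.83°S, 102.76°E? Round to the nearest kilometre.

Δλ = 102.76 − 70.90 = 31.86°.
Δφ = -20.83 − -11.22 = -9.61°.
a = sin²(Δφ/2) + cos φ₁ · cos φ₂ · sin²(Δλ/2) = 0.076077.
c = 2·atan2(√a, √(1−a)) = 0.55889 rad → d = 6371·c ≈ 3560.67 km.

3561 km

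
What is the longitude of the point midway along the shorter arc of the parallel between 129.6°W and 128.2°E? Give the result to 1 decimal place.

Signed shortest Δλ from -129.6° to +128.2° is -102.2°.
Midpoint longitude = -129.6° + (-102.2°)/2 = -129.6° − 51.1° = -180.7°.
Normalise into (−180°, 180°]: +179.3°.
(The naïve average (-129.6 + +128.2)/2 = -0.7° is on the wrong side of the globe.)

179.3°E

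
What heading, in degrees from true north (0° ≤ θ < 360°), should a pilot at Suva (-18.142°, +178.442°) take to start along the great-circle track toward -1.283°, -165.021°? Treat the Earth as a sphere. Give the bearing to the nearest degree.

46°

Δλ = -165.021 − 178.442 = -343.463°; wrapped into (−180°, 180°]: 16.537°.
θ = atan2( sin Δλ · cos φ₂ , cos φ₁ · sin φ₂ − sin φ₁ · cos φ₂ · cos Δλ )
  = atan2(0.28456, 0.27714) = 45.757° → normalised to [0°, 360°): 45.757°.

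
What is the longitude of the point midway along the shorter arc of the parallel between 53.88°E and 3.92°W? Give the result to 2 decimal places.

Signed shortest Δλ from +53.88° to -3.92° is -57.80°.
Midpoint longitude = +53.88° + (-57.80°)/2 = +53.88° − 28.90° = +24.98°.

24.98°E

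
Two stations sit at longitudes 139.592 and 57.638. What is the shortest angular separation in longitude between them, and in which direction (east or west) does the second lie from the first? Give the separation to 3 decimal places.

Raw difference: 57.638 − 139.592 = -81.954°.
Normalise into (−180°, 180°]: -81.954° stays -81.954°.
Negative ⇒ the second point lies to the west; separation 81.954°.

81.954° west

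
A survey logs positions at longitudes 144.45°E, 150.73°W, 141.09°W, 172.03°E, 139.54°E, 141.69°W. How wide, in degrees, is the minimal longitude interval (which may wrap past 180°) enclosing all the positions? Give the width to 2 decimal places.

79.37°

Sort the longitudes: -150.73°, -141.69°, -141.09°, +139.54°, +144.45°, +172.03°.
Eastward gaps between consecutive values (wrapping around): 9.04°, 0.60°, 280.63°, 4.91°, 27.58°, 37.24°.
Largest gap = 280.63° ⇒ minimal covering band is its complement: 360° − 280.63° = 79.37°.
Band runs from +139.54° eastward to -141.09°, crossing the antimeridian.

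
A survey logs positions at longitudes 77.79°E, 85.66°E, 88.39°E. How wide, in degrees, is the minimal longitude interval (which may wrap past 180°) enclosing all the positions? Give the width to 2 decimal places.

10.60°

Sort the longitudes: +77.79°, +85.66°, +88.39°.
Eastward gaps between consecutive values (wrapping around): 7.87°, 2.73°, 349.40°.
Largest gap = 349.40° ⇒ minimal covering band is its complement: 360° − 349.40° = 10.60°.
Band runs from +77.79° eastward to +88.39°.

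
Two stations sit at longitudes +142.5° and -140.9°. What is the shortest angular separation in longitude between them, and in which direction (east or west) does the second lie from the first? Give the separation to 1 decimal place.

76.6° east

Raw difference: -140.9 − 142.5 = -283.4°.
Normalise into (−180°, 180°]: -283.4° + 360° = 76.6°.
Positive ⇒ the second point lies to the east; separation 76.6°.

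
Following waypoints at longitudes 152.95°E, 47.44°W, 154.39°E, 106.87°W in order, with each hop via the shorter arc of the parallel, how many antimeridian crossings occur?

Leg 1: +152.95° → -47.44°, shortest Δλ = 159.61° (east) — crosses 180°.
Leg 2: -47.44° → +154.39°, shortest Δλ = -158.17° (west) — crosses 180°.
Leg 3: +154.39° → -106.87°, shortest Δλ = 98.74° (east) — crosses 180°.
Total crossings: 3.

3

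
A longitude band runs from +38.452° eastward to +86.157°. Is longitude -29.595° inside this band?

No

Band width going east from +38.452° to +86.157°: ((86.157 − 38.452) mod 360) = 47.705°.
Offset of -29.595° east of the west edge: ((-29.595 − 38.452) mod 360) = 291.953°.
291.953° > 47.705° ⇒ outside.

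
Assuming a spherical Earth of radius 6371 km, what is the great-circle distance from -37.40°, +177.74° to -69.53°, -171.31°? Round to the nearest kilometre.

Δλ = -171.31 − 177.74 = -349.05°; wrapped into (−180°, 180°]: 10.95°.
Δφ = -69.53 − -37.40 = -32.13°.
a = sin²(Δφ/2) + cos φ₁ · cos φ₂ · sin²(Δλ/2) = 0.079107.
c = 2·atan2(√a, √(1−a)) = 0.57021 rad → d = 6371·c ≈ 3632.83 km.

3633 km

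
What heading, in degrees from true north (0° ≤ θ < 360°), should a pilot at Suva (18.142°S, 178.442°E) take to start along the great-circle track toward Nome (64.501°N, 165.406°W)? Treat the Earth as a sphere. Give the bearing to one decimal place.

Δλ = -165.406 − 178.442 = -343.848°; wrapped into (−180°, 180°]: 16.152°.
θ = atan2( sin Δλ · cos φ₂ , cos φ₁ · sin φ₂ − sin φ₁ · cos φ₂ · cos Δλ )
  = atan2(0.11976, 0.98648) = 6.922° → normalised to [0°, 360°): 6.922°.

6.9°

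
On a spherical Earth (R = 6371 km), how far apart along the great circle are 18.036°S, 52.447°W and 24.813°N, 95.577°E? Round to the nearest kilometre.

Δλ = 95.577 − -52.447 = 148.024°.
Δφ = 24.813 − -18.036 = 42.849°.
a = sin²(Δφ/2) + cos φ₁ · cos φ₂ · sin²(Δλ/2) = 0.931029.
c = 2·atan2(√a, √(1−a)) = 2.61011 rad → d = 6371·c ≈ 16629.02 km.

16629 km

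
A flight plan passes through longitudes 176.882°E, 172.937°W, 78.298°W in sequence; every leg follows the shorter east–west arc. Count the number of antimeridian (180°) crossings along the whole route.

1

Leg 1: +176.882° → -172.937°, shortest Δλ = 10.181° (east) — crosses 180°.
Leg 2: -172.937° → -78.298°, shortest Δλ = 94.639° (east) — does not cross 180°.
Total crossings: 1.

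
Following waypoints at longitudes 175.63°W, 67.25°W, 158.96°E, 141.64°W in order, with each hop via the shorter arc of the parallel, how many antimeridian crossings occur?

2

Leg 1: -175.63° → -67.25°, shortest Δλ = 108.38° (east) — does not cross 180°.
Leg 2: -67.25° → +158.96°, shortest Δλ = -133.79° (west) — crosses 180°.
Leg 3: +158.96° → -141.64°, shortest Δλ = 59.4° (east) — crosses 180°.
Total crossings: 2.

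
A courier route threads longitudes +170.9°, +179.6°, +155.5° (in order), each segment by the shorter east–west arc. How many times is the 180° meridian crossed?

0

Leg 1: +170.9° → +179.6°, shortest Δλ = 8.7° (east) — does not cross 180°.
Leg 2: +179.6° → +155.5°, shortest Δλ = -24.1° (west) — does not cross 180°.
Total crossings: 0.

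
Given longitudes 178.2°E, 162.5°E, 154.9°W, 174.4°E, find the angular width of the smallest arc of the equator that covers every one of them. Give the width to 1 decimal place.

Sort the longitudes: -154.9°, +162.5°, +174.4°, +178.2°.
Eastward gaps between consecutive values (wrapping around): 317.4°, 11.9°, 3.8°, 26.9°.
Largest gap = 317.4° ⇒ minimal covering band is its complement: 360° − 317.4° = 42.6°.
Band runs from +162.5° eastward to -154.9°, crossing the antimeridian.

42.6°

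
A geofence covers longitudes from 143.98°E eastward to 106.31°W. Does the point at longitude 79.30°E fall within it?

Band width going east from +143.98° to -106.31°: ((-106.31 − 143.98) mod 360) = 109.71°.
Offset of +79.30° east of the west edge: ((79.30 − 143.98) mod 360) = 295.32°.
295.32° > 109.71° ⇒ outside.

No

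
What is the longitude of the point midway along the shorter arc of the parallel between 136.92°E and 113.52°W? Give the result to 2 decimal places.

168.30°W

Signed shortest Δλ from +136.92° to -113.52° is +109.56°.
Midpoint longitude = +136.92° + (+109.56°)/2 = +136.92° + 54.78° = +191.70°.
Normalise into (−180°, 180°]: -168.30°.
(The naïve average (+136.92 + -113.52)/2 = 11.7° is on the wrong side of the globe.)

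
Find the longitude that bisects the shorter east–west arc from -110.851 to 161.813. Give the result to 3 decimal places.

-154.519°

Signed shortest Δλ from -110.851° to +161.813° is -87.336°.
Midpoint longitude = -110.851° + (-87.336°)/2 = -110.851° − 43.668° = -154.519°.
(The naïve average (-110.851 + +161.813)/2 = 25.481° is on the wrong side of the globe.)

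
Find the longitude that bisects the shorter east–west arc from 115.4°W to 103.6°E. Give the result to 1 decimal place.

Signed shortest Δλ from -115.4° to +103.6° is -141.0°.
Midpoint longitude = -115.4° + (-141.0°)/2 = -115.4° − 70.5° = -185.9°.
Normalise into (−180°, 180°]: +174.1°.
(The naïve average (-115.4 + +103.6)/2 = -5.9° is on the wrong side of the globe.)

174.1°E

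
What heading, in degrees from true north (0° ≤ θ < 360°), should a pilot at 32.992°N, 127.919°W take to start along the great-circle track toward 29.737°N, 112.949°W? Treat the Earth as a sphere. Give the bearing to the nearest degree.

Δλ = -112.949 − -127.919 = 14.970°.
θ = atan2( sin Δλ · cos φ₂ , cos φ₁ · sin φ₂ − sin φ₁ · cos φ₂ · cos Δλ )
  = atan2(0.22430, -0.04073) = 100.293° → normalised to [0°, 360°): 100.293°.

100°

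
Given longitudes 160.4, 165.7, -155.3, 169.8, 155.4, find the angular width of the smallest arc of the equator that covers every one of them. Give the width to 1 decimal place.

49.3°

Sort the longitudes: -155.3°, +155.4°, +160.4°, +165.7°, +169.8°.
Eastward gaps between consecutive values (wrapping around): 310.7°, 5.0°, 5.3°, 4.1°, 34.9°.
Largest gap = 310.7° ⇒ minimal covering band is its complement: 360° − 310.7° = 49.3°.
Band runs from +155.4° eastward to -155.3°, crossing the antimeridian.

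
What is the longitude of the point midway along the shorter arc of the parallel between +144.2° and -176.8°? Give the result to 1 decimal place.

Signed shortest Δλ from +144.2° to -176.8° is +39.0°.
Midpoint longitude = +144.2° + (+39.0°)/2 = +144.2° + 19.5° = +163.7°.
(The naïve average (+144.2 + -176.8)/2 = -16.3° is on the wrong side of the globe.)

+163.7°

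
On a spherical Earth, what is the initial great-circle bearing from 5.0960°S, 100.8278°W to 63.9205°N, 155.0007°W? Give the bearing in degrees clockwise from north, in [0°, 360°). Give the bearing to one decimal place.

Δλ = -155.0007 − -100.8278 = -54.1729°.
θ = atan2( sin Δλ · cos φ₂ , cos φ₁ · sin φ₂ − sin φ₁ · cos φ₂ · cos Δλ )
  = atan2(-0.35644, 0.91749) = -21.231° → normalised to [0°, 360°): 338.769°.

338.8°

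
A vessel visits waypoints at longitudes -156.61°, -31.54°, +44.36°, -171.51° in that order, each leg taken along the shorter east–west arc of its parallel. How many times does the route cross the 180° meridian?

1

Leg 1: -156.61° → -31.54°, shortest Δλ = 125.07° (east) — does not cross 180°.
Leg 2: -31.54° → +44.36°, shortest Δλ = 75.9° (east) — does not cross 180°.
Leg 3: +44.36° → -171.51°, shortest Δλ = 144.13° (east) — crosses 180°.
Total crossings: 1.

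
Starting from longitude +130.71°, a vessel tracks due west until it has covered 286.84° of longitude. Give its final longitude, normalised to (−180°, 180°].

-156.13°

Start at +130.71°; shift −286.84° → -156.13°.
-156.13° already lies in (−180°, 180°].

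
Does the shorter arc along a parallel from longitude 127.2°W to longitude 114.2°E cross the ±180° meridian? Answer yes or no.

Yes

Naïve |114.2 − -127.2| = 241.4° > 180°, so the shorter arc goes the other way round — across 180°.
Signed shortest Δλ = ((114.2 − -127.2 + 180) mod 360) − 180 = -118.6°.
Going west by 118.6° from -127.2° passes through 180° before reaching +114.2°.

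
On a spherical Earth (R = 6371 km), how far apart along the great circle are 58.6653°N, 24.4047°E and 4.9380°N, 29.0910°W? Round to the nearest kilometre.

7512 km

Δλ = -29.0910 − 24.4047 = -53.4957°.
Δφ = 4.9380 − 58.6653 = -53.7273°.
a = sin²(Δφ/2) + cos φ₁ · cos φ₂ · sin²(Δλ/2) = 0.309132.
c = 2·atan2(√a, √(1−a)) = 1.17912 rad → d = 6371·c ≈ 7512.19 km.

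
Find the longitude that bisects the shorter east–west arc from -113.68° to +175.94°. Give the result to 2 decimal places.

-148.87°

Signed shortest Δλ from -113.68° to +175.94° is -70.38°.
Midpoint longitude = -113.68° + (-70.38°)/2 = -113.68° − 35.19° = -148.87°.
(The naïve average (-113.68 + +175.94)/2 = 31.13° is on the wrong side of the globe.)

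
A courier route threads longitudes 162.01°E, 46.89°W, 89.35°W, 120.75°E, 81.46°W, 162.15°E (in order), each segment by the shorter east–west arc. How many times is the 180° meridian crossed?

Leg 1: +162.01° → -46.89°, shortest Δλ = 151.1° (east) — crosses 180°.
Leg 2: -46.89° → -89.35°, shortest Δλ = -42.46° (west) — does not cross 180°.
Leg 3: -89.35° → +120.75°, shortest Δλ = -149.9° (west) — crosses 180°.
Leg 4: +120.75° → -81.46°, shortest Δλ = 157.79° (east) — crosses 180°.
Leg 5: -81.46° → +162.15°, shortest Δλ = -116.39° (west) — crosses 180°.
Total crossings: 4.

4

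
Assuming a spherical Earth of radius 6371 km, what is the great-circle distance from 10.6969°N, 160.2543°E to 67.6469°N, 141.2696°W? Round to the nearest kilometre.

7613 km

Δλ = -141.2696 − 160.2543 = -301.5239°; wrapped into (−180°, 180°]: 58.4761°.
Δφ = 67.6469 − 10.6969 = 56.9500°.
a = sin²(Δφ/2) + cos φ₁ · cos φ₂ · sin²(Δλ/2) = 0.316470.
c = 2·atan2(√a, √(1−a)) = 1.19495 rad → d = 6371·c ≈ 7613.03 km.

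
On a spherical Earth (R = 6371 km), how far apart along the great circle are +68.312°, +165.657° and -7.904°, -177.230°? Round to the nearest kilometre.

Δλ = -177.230 − 165.657 = -342.887°; wrapped into (−180°, 180°]: 17.113°.
Δφ = -7.904 − 68.312 = -76.216°.
a = sin²(Δφ/2) + cos φ₁ · cos φ₂ · sin²(Δλ/2) = 0.388972.
c = 2·atan2(√a, √(1−a)) = 1.34687 rad → d = 6371·c ≈ 8580.93 km.

8581 km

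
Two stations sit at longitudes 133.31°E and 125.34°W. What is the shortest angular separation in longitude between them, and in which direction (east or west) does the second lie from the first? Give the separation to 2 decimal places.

Raw difference: -125.34 − 133.31 = -258.65°.
Normalise into (−180°, 180°]: -258.65° + 360° = 101.35°.
Positive ⇒ the second point lies to the east; separation 101.35°.

101.35° east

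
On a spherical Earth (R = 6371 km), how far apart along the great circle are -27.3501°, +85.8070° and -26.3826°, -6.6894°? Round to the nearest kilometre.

8922 km

Δλ = -6.6894 − 85.8070 = -92.4964°.
Δφ = -26.3826 − -27.3501 = 0.9675°.
a = sin²(Δφ/2) + cos φ₁ · cos φ₂ · sin²(Δλ/2) = 0.415253.
c = 2·atan2(√a, √(1−a)) = 1.40048 rad → d = 6371·c ≈ 8922.46 km.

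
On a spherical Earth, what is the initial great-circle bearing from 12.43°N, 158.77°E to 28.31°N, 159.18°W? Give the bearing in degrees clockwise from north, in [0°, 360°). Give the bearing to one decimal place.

Δλ = -159.18 − 158.77 = -317.95°; wrapped into (−180°, 180°]: 42.05°.
θ = atan2( sin Δλ · cos φ₂ , cos φ₁ · sin φ₂ − sin φ₁ · cos φ₂ · cos Δλ )
  = atan2(0.58967, 0.32241) = 61.332° → normalised to [0°, 360°): 61.332°.

61.3°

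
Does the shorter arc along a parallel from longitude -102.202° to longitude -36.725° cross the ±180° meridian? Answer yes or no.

No

Signed shortest Δλ = ((-36.725 − -102.202 + 180) mod 360) − 180 = 65.477°.
Going east by 65.477° from -102.202° reaches -36.725° without touching 180°.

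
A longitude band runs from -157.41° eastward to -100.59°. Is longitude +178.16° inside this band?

Band width going east from -157.41° to -100.59°: ((-100.59 − -157.41) mod 360) = 56.82°.
Offset of +178.16° east of the west edge: ((178.16 − -157.41) mod 360) = 335.57°.
335.57° > 56.82° ⇒ outside.

No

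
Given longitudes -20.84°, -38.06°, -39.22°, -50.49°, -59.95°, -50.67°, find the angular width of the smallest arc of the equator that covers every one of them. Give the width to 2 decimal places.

39.11°

Sort the longitudes: -59.95°, -50.67°, -50.49°, -39.22°, -38.06°, -20.84°.
Eastward gaps between consecutive values (wrapping around): 9.28°, 0.18°, 11.27°, 1.16°, 17.22°, 320.89°.
Largest gap = 320.89° ⇒ minimal covering band is its complement: 360° − 320.89° = 39.11°.
Band runs from -59.95° eastward to -20.84°.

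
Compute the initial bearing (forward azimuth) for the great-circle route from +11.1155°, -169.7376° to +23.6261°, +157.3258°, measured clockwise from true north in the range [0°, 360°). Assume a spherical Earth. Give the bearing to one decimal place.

296.2°

Δλ = 157.3258 − -169.7376 = 327.0634°; wrapped into (−180°, 180°]: -32.9366°.
θ = atan2( sin Δλ · cos φ₂ , cos φ₁ · sin φ₂ − sin φ₁ · cos φ₂ · cos Δλ )
  = atan2(-0.49814, 0.24501) = -63.810° → normalised to [0°, 360°): 296.190°.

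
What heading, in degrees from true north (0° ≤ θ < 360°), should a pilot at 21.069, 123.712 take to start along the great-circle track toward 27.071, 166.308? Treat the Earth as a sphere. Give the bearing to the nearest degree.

73°

Δλ = 166.308 − 123.712 = 42.596°.
θ = atan2( sin Δλ · cos φ₂ , cos φ₁ · sin φ₂ − sin φ₁ · cos φ₂ · cos Δλ )
  = atan2(0.60267, 0.18903) = 72.586° → normalised to [0°, 360°): 72.586°.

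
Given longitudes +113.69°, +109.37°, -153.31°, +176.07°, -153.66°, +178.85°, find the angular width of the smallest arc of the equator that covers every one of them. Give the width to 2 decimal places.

Sort the longitudes: -153.66°, -153.31°, +109.37°, +113.69°, +176.07°, +178.85°.
Eastward gaps between consecutive values (wrapping around): 0.35°, 262.68°, 4.32°, 62.38°, 2.78°, 27.49°.
Largest gap = 262.68° ⇒ minimal covering band is its complement: 360° − 262.68° = 97.32°.
Band runs from +109.37° eastward to -153.31°, crossing the antimeridian.

97.32°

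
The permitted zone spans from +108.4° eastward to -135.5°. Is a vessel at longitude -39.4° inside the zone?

Band width going east from +108.4° to -135.5°: ((-135.5 − 108.4) mod 360) = 116.1°.
Offset of -39.4° east of the west edge: ((-39.4 − 108.4) mod 360) = 212.2°.
212.2° > 116.1° ⇒ outside.

No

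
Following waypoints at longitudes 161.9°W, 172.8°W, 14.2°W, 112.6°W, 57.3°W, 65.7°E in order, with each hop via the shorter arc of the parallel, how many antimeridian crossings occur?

Leg 1: -161.9° → -172.8°, shortest Δλ = -10.9° (west) — does not cross 180°.
Leg 2: -172.8° → -14.2°, shortest Δλ = 158.6° (east) — does not cross 180°.
Leg 3: -14.2° → -112.6°, shortest Δλ = -98.4° (west) — does not cross 180°.
Leg 4: -112.6° → -57.3°, shortest Δλ = 55.3° (east) — does not cross 180°.
Leg 5: -57.3° → +65.7°, shortest Δλ = 123.0° (east) — does not cross 180°.
Total crossings: 0.

0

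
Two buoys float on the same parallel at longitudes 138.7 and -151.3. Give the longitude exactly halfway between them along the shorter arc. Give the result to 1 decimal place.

+173.7°

Signed shortest Δλ from +138.7° to -151.3° is +70.0°.
Midpoint longitude = +138.7° + (+70.0°)/2 = +138.7° + 35.0° = +173.7°.
(The naïve average (+138.7 + -151.3)/2 = -6.3° is on the wrong side of the globe.)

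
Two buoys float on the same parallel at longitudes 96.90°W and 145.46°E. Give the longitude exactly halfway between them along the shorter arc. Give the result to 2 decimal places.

Signed shortest Δλ from -96.90° to +145.46° is -117.64°.
Midpoint longitude = -96.90° + (-117.64°)/2 = -96.90° − 58.82° = -155.72°.
(The naïve average (-96.90 + +145.46)/2 = 24.28° is on the wrong side of the globe.)

155.72°W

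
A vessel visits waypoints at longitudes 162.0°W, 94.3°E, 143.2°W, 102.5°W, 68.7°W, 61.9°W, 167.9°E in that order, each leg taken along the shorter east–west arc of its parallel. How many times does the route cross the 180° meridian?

3

Leg 1: -162.0° → +94.3°, shortest Δλ = -103.7° (west) — crosses 180°.
Leg 2: +94.3° → -143.2°, shortest Δλ = 122.5° (east) — crosses 180°.
Leg 3: -143.2° → -102.5°, shortest Δλ = 40.7° (east) — does not cross 180°.
Leg 4: -102.5° → -68.7°, shortest Δλ = 33.8° (east) — does not cross 180°.
Leg 5: -68.7° → -61.9°, shortest Δλ = 6.8° (east) — does not cross 180°.
Leg 6: -61.9° → +167.9°, shortest Δλ = -130.2° (west) — crosses 180°.
Total crossings: 3.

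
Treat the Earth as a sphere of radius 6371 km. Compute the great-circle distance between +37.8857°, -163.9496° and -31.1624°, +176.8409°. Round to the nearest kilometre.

Δλ = 176.8409 − -163.9496 = 340.7905°; wrapped into (−180°, 180°]: -19.2095°.
Δφ = -31.1624 − 37.8857 = -69.0481°.
a = sin²(Δφ/2) + cos φ₁ · cos φ₂ · sin²(Δλ/2) = 0.340009.
c = 2·atan2(√a, √(1−a)) = 1.24509 rad → d = 6371·c ≈ 7932.44 km.

7932 km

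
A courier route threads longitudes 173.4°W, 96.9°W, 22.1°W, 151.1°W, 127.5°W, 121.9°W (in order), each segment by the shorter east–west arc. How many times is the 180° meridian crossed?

Leg 1: -173.4° → -96.9°, shortest Δλ = 76.5° (east) — does not cross 180°.
Leg 2: -96.9° → -22.1°, shortest Δλ = 74.8° (east) — does not cross 180°.
Leg 3: -22.1° → -151.1°, shortest Δλ = -129.0° (west) — does not cross 180°.
Leg 4: -151.1° → -127.5°, shortest Δλ = 23.6° (east) — does not cross 180°.
Leg 5: -127.5° → -121.9°, shortest Δλ = 5.6° (east) — does not cross 180°.
Total crossings: 0.

0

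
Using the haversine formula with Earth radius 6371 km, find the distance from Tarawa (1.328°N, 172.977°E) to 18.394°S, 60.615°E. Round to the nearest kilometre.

Δλ = 60.615 − 172.977 = -112.362°.
Δφ = -18.394 − 1.328 = -19.722°.
a = sin²(Δφ/2) + cos φ₁ · cos φ₂ · sin²(Δλ/2) = 0.684118.
c = 2·atan2(√a, √(1−a)) = 1.94791 rad → d = 6371·c ≈ 12410.11 km.

12410 km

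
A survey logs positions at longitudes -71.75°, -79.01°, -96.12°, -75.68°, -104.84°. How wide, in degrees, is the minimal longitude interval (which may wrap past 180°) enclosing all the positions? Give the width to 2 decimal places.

Sort the longitudes: -104.84°, -96.12°, -79.01°, -75.68°, -71.75°.
Eastward gaps between consecutive values (wrapping around): 8.72°, 17.11°, 3.33°, 3.93°, 326.91°.
Largest gap = 326.91° ⇒ minimal covering band is its complement: 360° − 326.91° = 33.09°.
Band runs from -104.84° eastward to -71.75°.

33.09°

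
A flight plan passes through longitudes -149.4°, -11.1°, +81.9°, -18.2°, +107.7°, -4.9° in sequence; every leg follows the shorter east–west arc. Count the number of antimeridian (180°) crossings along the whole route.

Leg 1: -149.4° → -11.1°, shortest Δλ = 138.3° (east) — does not cross 180°.
Leg 2: -11.1° → +81.9°, shortest Δλ = 93.0° (east) — does not cross 180°.
Leg 3: +81.9° → -18.2°, shortest Δλ = -100.1° (west) — does not cross 180°.
Leg 4: -18.2° → +107.7°, shortest Δλ = 125.9° (east) — does not cross 180°.
Leg 5: +107.7° → -4.9°, shortest Δλ = -112.6° (west) — does not cross 180°.
Total crossings: 0.

0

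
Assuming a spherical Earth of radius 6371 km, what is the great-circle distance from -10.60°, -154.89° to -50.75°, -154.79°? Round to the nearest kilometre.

4464 km

Δλ = -154.79 − -154.89 = 0.10°.
Δφ = -50.75 − -10.60 = -40.15°.
a = sin²(Δφ/2) + cos φ₁ · cos φ₂ · sin²(Δλ/2) = 0.117821.
c = 2·atan2(√a, √(1−a)) = 0.70075 rad → d = 6371·c ≈ 4464.49 km.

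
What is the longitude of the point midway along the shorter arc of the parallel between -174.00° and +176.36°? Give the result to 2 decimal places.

Signed shortest Δλ from -174.00° to +176.36° is -9.64°.
Midpoint longitude = -174.00° + (-9.64°)/2 = -174.00° − 4.82° = -178.82°.
(The naïve average (-174.00 + +176.36)/2 = 1.18° is on the wrong side of the globe.)

-178.82°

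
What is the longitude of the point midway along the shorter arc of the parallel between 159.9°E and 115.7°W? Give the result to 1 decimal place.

157.9°W

Signed shortest Δλ from +159.9° to -115.7° is +84.4°.
Midpoint longitude = +159.9° + (+84.4°)/2 = +159.9° + 42.2° = +202.1°.
Normalise into (−180°, 180°]: -157.9°.
(The naïve average (+159.9 + -115.7)/2 = 22.1° is on the wrong side of the globe.)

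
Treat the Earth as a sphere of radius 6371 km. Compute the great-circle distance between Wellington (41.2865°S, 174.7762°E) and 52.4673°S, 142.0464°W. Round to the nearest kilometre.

3448 km

Δλ = -142.0464 − 174.7762 = -316.8226°; wrapped into (−180°, 180°]: 43.1774°.
Δφ = -52.4673 − -41.2865 = -11.1808°.
a = sin²(Δφ/2) + cos φ₁ · cos φ₂ · sin²(Δλ/2) = 0.071464.
c = 2·atan2(√a, √(1−a)) = 0.54124 rad → d = 6371·c ≈ 3448.22 km.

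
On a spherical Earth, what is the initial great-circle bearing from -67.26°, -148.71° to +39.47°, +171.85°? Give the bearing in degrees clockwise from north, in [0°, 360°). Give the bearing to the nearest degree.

Δλ = 171.85 − -148.71 = 320.56°; wrapped into (−180°, 180°]: -39.44°.
θ = atan2( sin Δλ · cos φ₂ , cos φ₁ · sin φ₂ − sin φ₁ · cos φ₂ · cos Δλ )
  = atan2(-0.49040, 0.79555) = -31.651° → normalised to [0°, 360°): 328.349°.

328°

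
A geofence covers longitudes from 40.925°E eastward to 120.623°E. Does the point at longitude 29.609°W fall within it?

Band width going east from +40.925° to +120.623°: ((120.623 − 40.925) mod 360) = 79.698°.
Offset of -29.609° east of the west edge: ((-29.609 − 40.925) mod 360) = 289.466°.
289.466° > 79.698° ⇒ outside.

No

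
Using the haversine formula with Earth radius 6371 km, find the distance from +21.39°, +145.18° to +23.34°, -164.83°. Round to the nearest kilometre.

5120 km

Δλ = -164.83 − 145.18 = -310.01°; wrapped into (−180°, 180°]: 49.99°.
Δφ = 23.34 − 21.39 = 1.95°.
a = sin²(Δφ/2) + cos φ₁ · cos φ₂ · sin²(Δλ/2) = 0.152927.
c = 2·atan2(√a, √(1−a)) = 0.80356 rad → d = 6371·c ≈ 5119.51 km.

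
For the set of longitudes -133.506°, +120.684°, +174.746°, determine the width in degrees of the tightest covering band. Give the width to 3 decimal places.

105.810°

Sort the longitudes: -133.506°, +120.684°, +174.746°.
Eastward gaps between consecutive values (wrapping around): 254.190°, 54.062°, 51.748°.
Largest gap = 254.190° ⇒ minimal covering band is its complement: 360° − 254.190° = 105.810°.
Band runs from +120.684° eastward to -133.506°, crossing the antimeridian.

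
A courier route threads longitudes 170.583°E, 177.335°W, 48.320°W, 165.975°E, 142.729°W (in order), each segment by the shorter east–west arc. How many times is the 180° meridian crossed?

3

Leg 1: +170.583° → -177.335°, shortest Δλ = 12.082° (east) — crosses 180°.
Leg 2: -177.335° → -48.320°, shortest Δλ = 129.015° (east) — does not cross 180°.
Leg 3: -48.320° → +165.975°, shortest Δλ = -145.705° (west) — crosses 180°.
Leg 4: +165.975° → -142.729°, shortest Δλ = 51.296° (east) — crosses 180°.
Total crossings: 3.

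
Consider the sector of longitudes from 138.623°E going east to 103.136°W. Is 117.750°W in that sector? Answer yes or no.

Yes

Band width going east from +138.623° to -103.136°: ((-103.136 − 138.623) mod 360) = 118.241°.
Offset of -117.750° east of the west edge: ((-117.750 − 138.623) mod 360) = 103.627°.
103.627° ≤ 118.241° ⇒ inside.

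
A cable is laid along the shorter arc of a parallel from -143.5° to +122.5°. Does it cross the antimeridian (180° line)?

Naïve |122.5 − -143.5| = 266.0° > 180°, so the shorter arc goes the other way round — across 180°.
Signed shortest Δλ = ((122.5 − -143.5 + 180) mod 360) − 180 = -94.0°.
Going west by 94.0° from -143.5° passes through 180° before reaching +122.5°.

Yes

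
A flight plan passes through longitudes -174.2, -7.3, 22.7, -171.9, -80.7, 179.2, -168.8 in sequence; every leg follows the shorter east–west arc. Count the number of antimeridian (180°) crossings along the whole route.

3

Leg 1: -174.2° → -7.3°, shortest Δλ = 166.9° (east) — does not cross 180°.
Leg 2: -7.3° → +22.7°, shortest Δλ = 30.0° (east) — does not cross 180°.
Leg 3: +22.7° → -171.9°, shortest Δλ = 165.4° (east) — crosses 180°.
Leg 4: -171.9° → -80.7°, shortest Δλ = 91.2° (east) — does not cross 180°.
Leg 5: -80.7° → +179.2°, shortest Δλ = -100.1° (west) — crosses 180°.
Leg 6: +179.2° → -168.8°, shortest Δλ = 12.0° (east) — crosses 180°.
Total crossings: 3.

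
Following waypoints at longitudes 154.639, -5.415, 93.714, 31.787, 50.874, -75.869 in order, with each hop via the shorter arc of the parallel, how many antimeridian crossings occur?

Leg 1: +154.639° → -5.415°, shortest Δλ = -160.054° (west) — does not cross 180°.
Leg 2: -5.415° → +93.714°, shortest Δλ = 99.129° (east) — does not cross 180°.
Leg 3: +93.714° → +31.787°, shortest Δλ = -61.927° (west) — does not cross 180°.
Leg 4: +31.787° → +50.874°, shortest Δλ = 19.087° (east) — does not cross 180°.
Leg 5: +50.874° → -75.869°, shortest Δλ = -126.743° (west) — does not cross 180°.
Total crossings: 0.

0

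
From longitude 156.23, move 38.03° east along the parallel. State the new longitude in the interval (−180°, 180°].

-165.74°

Start at +156.23°; shift +38.03° → +194.26°.
+194.26° lies outside (−180°, 180°]; subtract 360° → -165.74°.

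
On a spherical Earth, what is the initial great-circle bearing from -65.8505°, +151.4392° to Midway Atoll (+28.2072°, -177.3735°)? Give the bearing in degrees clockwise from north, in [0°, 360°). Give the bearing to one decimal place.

Δλ = -177.3735 − 151.4392 = -328.8127°; wrapped into (−180°, 180°]: 31.1873°.
θ = atan2( sin Δλ · cos φ₂ , cos φ₁ · sin φ₂ − sin φ₁ · cos φ₂ · cos Δλ )
  = atan2(0.45634, 0.88128) = 27.376° → normalised to [0°, 360°): 27.376°.

27.4°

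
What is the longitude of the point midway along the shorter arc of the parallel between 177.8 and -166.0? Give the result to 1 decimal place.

-174.1°

Signed shortest Δλ from +177.8° to -166.0° is +16.2°.
Midpoint longitude = +177.8° + (+16.2°)/2 = +177.8° + 8.1° = +185.9°.
Normalise into (−180°, 180°]: -174.1°.
(The naïve average (+177.8 + -166.0)/2 = 5.9° is on the wrong side of the globe.)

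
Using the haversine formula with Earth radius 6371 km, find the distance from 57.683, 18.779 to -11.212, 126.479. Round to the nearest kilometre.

12108 km

Δλ = 126.479 − 18.779 = 107.700°.
Δφ = -11.212 − 57.683 = -68.895°.
a = sin²(Δφ/2) + cos φ₁ · cos φ₂ · sin²(Δλ/2) = 0.661878.
c = 2·atan2(√a, √(1−a)) = 1.90049 rad → d = 6371·c ≈ 12108.04 km.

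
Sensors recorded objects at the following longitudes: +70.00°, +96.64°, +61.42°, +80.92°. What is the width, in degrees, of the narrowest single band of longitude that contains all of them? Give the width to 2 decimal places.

35.22°

Sort the longitudes: +61.42°, +70.00°, +80.92°, +96.64°.
Eastward gaps between consecutive values (wrapping around): 8.58°, 10.92°, 15.72°, 324.78°.
Largest gap = 324.78° ⇒ minimal covering band is its complement: 360° − 324.78° = 35.22°.
Band runs from +61.42° eastward to +96.64°.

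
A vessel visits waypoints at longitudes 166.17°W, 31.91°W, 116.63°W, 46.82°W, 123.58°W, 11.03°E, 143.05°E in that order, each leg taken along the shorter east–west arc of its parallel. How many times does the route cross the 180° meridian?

0

Leg 1: -166.17° → -31.91°, shortest Δλ = 134.26° (east) — does not cross 180°.
Leg 2: -31.91° → -116.63°, shortest Δλ = -84.72° (west) — does not cross 180°.
Leg 3: -116.63° → -46.82°, shortest Δλ = 69.81° (east) — does not cross 180°.
Leg 4: -46.82° → -123.58°, shortest Δλ = -76.76° (west) — does not cross 180°.
Leg 5: -123.58° → +11.03°, shortest Δλ = 134.61° (east) — does not cross 180°.
Leg 6: +11.03° → +143.05°, shortest Δλ = 132.02° (east) — does not cross 180°.
Total crossings: 0.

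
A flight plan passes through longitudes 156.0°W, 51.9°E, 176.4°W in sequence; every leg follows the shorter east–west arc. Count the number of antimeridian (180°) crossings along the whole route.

Leg 1: -156.0° → +51.9°, shortest Δλ = -152.1° (west) — crosses 180°.
Leg 2: +51.9° → -176.4°, shortest Δλ = 131.7° (east) — crosses 180°.
Total crossings: 2.

2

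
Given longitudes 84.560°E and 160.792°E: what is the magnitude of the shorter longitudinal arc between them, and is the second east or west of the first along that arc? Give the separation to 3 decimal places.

Raw difference: 160.792 − 84.560 = 76.232°.
Normalise into (−180°, 180°]: 76.232° stays 76.232°.
Positive ⇒ the second point lies to the east; separation 76.232°.

76.232° east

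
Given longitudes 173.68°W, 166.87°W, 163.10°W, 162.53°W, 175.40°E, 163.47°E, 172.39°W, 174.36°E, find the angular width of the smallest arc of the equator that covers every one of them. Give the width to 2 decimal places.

Sort the longitudes: -173.68°, -172.39°, -166.87°, -163.10°, -162.53°, +163.47°, +174.36°, +175.40°.
Eastward gaps between consecutive values (wrapping around): 1.29°, 5.52°, 3.77°, 0.57°, 326.00°, 10.89°, 1.04°, 10.92°.
Largest gap = 326.00° ⇒ minimal covering band is its complement: 360° − 326.00° = 34.00°.
Band runs from +163.47° eastward to -162.53°, crossing the antimeridian.

34.00°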